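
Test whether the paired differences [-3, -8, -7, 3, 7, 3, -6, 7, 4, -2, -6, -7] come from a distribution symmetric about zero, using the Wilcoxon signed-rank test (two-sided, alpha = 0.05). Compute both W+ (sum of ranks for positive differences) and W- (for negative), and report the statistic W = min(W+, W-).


Step 1: Drop any zero differences (none here) and take |d_i|.
|d| = [3, 8, 7, 3, 7, 3, 6, 7, 4, 2, 6, 7]
Step 2: Midrank |d_i| (ties get averaged ranks).
ranks: |3|->3, |8|->12, |7|->9.5, |3|->3, |7|->9.5, |3|->3, |6|->6.5, |7|->9.5, |4|->5, |2|->1, |6|->6.5, |7|->9.5
Step 3: Attach original signs; sum ranks with positive sign and with negative sign.
W+ = 3 + 9.5 + 3 + 9.5 + 5 = 30
W- = 3 + 12 + 9.5 + 6.5 + 1 + 6.5 + 9.5 = 48
(Check: W+ + W- = 78 should equal n(n+1)/2 = 78.)
Step 4: Test statistic W = min(W+, W-) = 30.
Step 5: Ties in |d|, so use the tie-corrected normal approximation.
        E[W] = n(n+1)/4 = 12*13/4 = 39.
        Tie groups: |d|=3 (t=3), |d|=6 (t=2), |d|=7 (t=4); sum(t^3 - t) = 90.
        Var[W] = n(n+1)(2n+1)/24 - sum(t^3-t)/48 = 3900/24 - 90/48 = 160.625.
        z = (W - E[W]) / sqrt(Var[W]) = (30 - 39) / 12.6738 = -0.7101.
        Two-sided p = 2*Phi(z) = 0.477625.
Step 6: alpha = 0.05. fail to reject H0.

W+ = 30, W- = 48, W = min = 30, p = 0.477625, fail to reject H0.


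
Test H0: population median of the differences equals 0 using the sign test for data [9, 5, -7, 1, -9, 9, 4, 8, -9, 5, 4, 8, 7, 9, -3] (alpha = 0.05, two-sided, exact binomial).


Step 1: Discard zero differences. Original n = 15; n_eff = number of nonzero differences = 15.
Nonzero differences (with sign): +9, +5, -7, +1, -9, +9, +4, +8, -9, +5, +4, +8, +7, +9, -3
Step 2: Count signs: positive = 11, negative = 4.
Step 3: Under H0: P(positive) = 0.5, so the number of positives S ~ Bin(15, 0.5).
Step 4: Two-sided exact p-value = sum of Bin(15,0.5) probabilities at or below the observed probability = 0.118469.
Step 5: alpha = 0.05. fail to reject H0.

n_eff = 15, pos = 11, neg = 4, p = 0.118469, fail to reject H0.


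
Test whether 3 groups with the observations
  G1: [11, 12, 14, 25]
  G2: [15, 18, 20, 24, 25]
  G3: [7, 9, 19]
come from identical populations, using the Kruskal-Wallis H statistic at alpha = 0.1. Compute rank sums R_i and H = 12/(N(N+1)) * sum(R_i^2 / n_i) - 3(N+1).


Step 1: Combine all N = 12 observations and assign midranks.
sorted (value, group, rank): (7,G3,1), (9,G3,2), (11,G1,3), (12,G1,4), (14,G1,5), (15,G2,6), (18,G2,7), (19,G3,8), (20,G2,9), (24,G2,10), (25,G1,11.5), (25,G2,11.5)
Step 2: Sum ranks within each group.
R_1 = 23.5 (n_1 = 4)
R_2 = 43.5 (n_2 = 5)
R_3 = 11 (n_3 = 3)
Step 3: H = 12/(N(N+1)) * sum(R_i^2/n_i) - 3(N+1)
     = 12/(12*13) * (23.5^2/4 + 43.5^2/5 + 11^2/3) - 3*13
     = 0.076923 * 556.846 - 39
     = 3.834295.
Step 4: Ties present; correction factor C = 1 - 6/(12^3 - 12) = 0.996503. Corrected H = 3.834295 / 0.996503 = 3.847749.
Step 5: Under H0, H ~ chi^2(2); p-value = 0.146040.
Step 6: alpha = 0.1. fail to reject H0.

H = 3.8477, df = 2, p = 0.146040, fail to reject H0.


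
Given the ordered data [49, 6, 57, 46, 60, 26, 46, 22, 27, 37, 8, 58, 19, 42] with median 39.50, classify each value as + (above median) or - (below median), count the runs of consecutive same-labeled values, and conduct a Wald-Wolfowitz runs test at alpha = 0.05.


Step 1: Compute median = 39.50; label A = above, B = below.
Labels in order: ABAAABABBBBABA  (n_A = 7, n_B = 7)
Step 2: Count runs R = 9.
Step 3: Under H0 (random ordering), E[R] = 2*n_A*n_B/(n_A+n_B) + 1 = 2*7*7/14 + 1 = 8.0000.
        Var[R] = 2*n_A*n_B*(2*n_A*n_B - n_A - n_B) / ((n_A+n_B)^2 * (n_A+n_B-1)) = 8232/2548 = 3.2308.
        SD[R] = 1.7974.
Step 4: Continuity-corrected z = (R - 0.5 - E[R]) / SD[R] = (9 - 0.5 - 8.0000) / 1.7974 = 0.2782.
Step 5: Two-sided p-value via normal approximation = 2*(1 - Phi(|z|)) = 0.780879.
Step 6: alpha = 0.05. fail to reject H0.

R = 9, z = 0.2782, p = 0.780879, fail to reject H0.


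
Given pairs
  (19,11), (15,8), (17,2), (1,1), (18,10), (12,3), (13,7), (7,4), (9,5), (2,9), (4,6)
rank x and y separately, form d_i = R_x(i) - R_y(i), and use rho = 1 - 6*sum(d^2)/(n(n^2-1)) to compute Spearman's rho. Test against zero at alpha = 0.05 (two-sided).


Step 1: Rank x and y separately (midranks; no ties here).
rank(x): 19->11, 15->8, 17->9, 1->1, 18->10, 12->6, 13->7, 7->4, 9->5, 2->2, 4->3
rank(y): 11->11, 8->8, 2->2, 1->1, 10->10, 3->3, 7->7, 4->4, 5->5, 9->9, 6->6
Step 2: d_i = R_x(i) - R_y(i); compute d_i^2.
  (11-11)^2=0, (8-8)^2=0, (9-2)^2=49, (1-1)^2=0, (10-10)^2=0, (6-3)^2=9, (7-7)^2=0, (4-4)^2=0, (5-5)^2=0, (2-9)^2=49, (3-6)^2=9
sum(d^2) = 116.
Step 3: rho = 1 - 6*116 / (11*(11^2 - 1)) = 1 - 696/1320 = 0.472727.
Step 4: Under H0, t = rho * sqrt((n-2)/(1-rho^2)) = 1.6094 ~ t(9).
Step 5: Two-sided p-value from the t-distribution with 9 df = 0.141999.
Step 6: alpha = 0.05. fail to reject H0.

rho = 0.4727, p = 0.141999, fail to reject H0 at alpha = 0.05.


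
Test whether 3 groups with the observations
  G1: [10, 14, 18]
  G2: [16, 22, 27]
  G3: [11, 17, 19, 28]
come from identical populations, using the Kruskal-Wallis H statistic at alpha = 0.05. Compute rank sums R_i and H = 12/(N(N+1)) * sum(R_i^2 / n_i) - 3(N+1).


Step 1: Combine all N = 10 observations and assign midranks.
sorted (value, group, rank): (10,G1,1), (11,G3,2), (14,G1,3), (16,G2,4), (17,G3,5), (18,G1,6), (19,G3,7), (22,G2,8), (27,G2,9), (28,G3,10)
Step 2: Sum ranks within each group.
R_1 = 10 (n_1 = 3)
R_2 = 21 (n_2 = 3)
R_3 = 24 (n_3 = 4)
Step 3: H = 12/(N(N+1)) * sum(R_i^2/n_i) - 3(N+1)
     = 12/(10*11) * (10^2/3 + 21^2/3 + 24^2/4) - 3*11
     = 0.109091 * 324.333 - 33
     = 2.381818.
Step 4: No ties, so H is used without correction.
Step 5: Under H0, H ~ chi^2(2); p-value = 0.303945.
Step 6: alpha = 0.05. fail to reject H0.

H = 2.3818, df = 2, p = 0.303945, fail to reject H0.


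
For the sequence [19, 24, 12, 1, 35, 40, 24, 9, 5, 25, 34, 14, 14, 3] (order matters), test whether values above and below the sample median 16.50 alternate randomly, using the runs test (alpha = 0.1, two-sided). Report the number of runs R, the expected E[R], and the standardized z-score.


Step 1: Compute median = 16.50; label A = above, B = below.
Labels in order: AABBAAABBAABBB  (n_A = 7, n_B = 7)
Step 2: Count runs R = 6.
Step 3: Under H0 (random ordering), E[R] = 2*n_A*n_B/(n_A+n_B) + 1 = 2*7*7/14 + 1 = 8.0000.
        Var[R] = 2*n_A*n_B*(2*n_A*n_B - n_A - n_B) / ((n_A+n_B)^2 * (n_A+n_B-1)) = 8232/2548 = 3.2308.
        SD[R] = 1.7974.
Step 4: Continuity-corrected z = (R + 0.5 - E[R]) / SD[R] = (6 + 0.5 - 8.0000) / 1.7974 = -0.8345.
Step 5: Two-sided p-value via normal approximation = 2*(1 - Phi(|z|)) = 0.403986.
Step 6: alpha = 0.1. fail to reject H0.

R = 6, z = -0.8345, p = 0.403986, fail to reject H0.


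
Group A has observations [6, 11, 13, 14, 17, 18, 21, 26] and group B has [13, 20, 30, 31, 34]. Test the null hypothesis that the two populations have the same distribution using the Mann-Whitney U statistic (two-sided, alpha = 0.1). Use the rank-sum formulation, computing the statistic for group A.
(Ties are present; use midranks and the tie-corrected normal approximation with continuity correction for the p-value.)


Step 1: Combine and sort all 13 observations; assign midranks.
sorted (value, group): (6,X), (11,X), (13,X), (13,Y), (14,X), (17,X), (18,X), (20,Y), (21,X), (26,X), (30,Y), (31,Y), (34,Y)
ranks: 6->1, 11->2, 13->3.5, 13->3.5, 14->5, 17->6, 18->7, 20->8, 21->9, 26->10, 30->11, 31->12, 34->13
Step 2: Rank sum for X: R1 = 1 + 2 + 3.5 + 5 + 6 + 7 + 9 + 10 = 43.5.
Step 3: U_X = R1 - n1(n1+1)/2 = 43.5 - 8*9/2 = 43.5 - 36 = 7.5.
       U_Y = n1*n2 - U_X = 40 - 7.5 = 32.5.
Step 4: Ties are present, so use the tie-corrected normal approximation (with continuity correction) for the p-value.
Step 5: p-value = 0.078571; compare to alpha = 0.1. reject H0.

U_X = 7.5, p = 0.078571, reject H0 at alpha = 0.1.


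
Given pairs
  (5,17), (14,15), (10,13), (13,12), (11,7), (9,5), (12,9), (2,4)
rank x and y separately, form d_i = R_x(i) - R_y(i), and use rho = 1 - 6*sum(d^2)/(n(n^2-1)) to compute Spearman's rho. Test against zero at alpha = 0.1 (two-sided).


Step 1: Rank x and y separately (midranks; no ties here).
rank(x): 5->2, 14->8, 10->4, 13->7, 11->5, 9->3, 12->6, 2->1
rank(y): 17->8, 15->7, 13->6, 12->5, 7->3, 5->2, 9->4, 4->1
Step 2: d_i = R_x(i) - R_y(i); compute d_i^2.
  (2-8)^2=36, (8-7)^2=1, (4-6)^2=4, (7-5)^2=4, (5-3)^2=4, (3-2)^2=1, (6-4)^2=4, (1-1)^2=0
sum(d^2) = 54.
Step 3: rho = 1 - 6*54 / (8*(8^2 - 1)) = 1 - 324/504 = 0.357143.
Step 4: Under H0, t = rho * sqrt((n-2)/(1-rho^2)) = 0.9366 ~ t(6).
Step 5: Two-sided p-value from the t-distribution with 6 df = 0.385121.
Step 6: alpha = 0.1. fail to reject H0.

rho = 0.3571, p = 0.385121, fail to reject H0 at alpha = 0.1.


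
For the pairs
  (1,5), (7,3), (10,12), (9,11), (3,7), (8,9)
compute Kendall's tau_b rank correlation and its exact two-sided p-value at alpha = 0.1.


Step 1: Enumerate the 15 unordered pairs (i,j) with i<j and classify each by sign(x_j-x_i) * sign(y_j-y_i).
  (1,2):dx=+6,dy=-2->D; (1,3):dx=+9,dy=+7->C; (1,4):dx=+8,dy=+6->C; (1,5):dx=+2,dy=+2->C
  (1,6):dx=+7,dy=+4->C; (2,3):dx=+3,dy=+9->C; (2,4):dx=+2,dy=+8->C; (2,5):dx=-4,dy=+4->D
  (2,6):dx=+1,dy=+6->C; (3,4):dx=-1,dy=-1->C; (3,5):dx=-7,dy=-5->C; (3,6):dx=-2,dy=-3->C
  (4,5):dx=-6,dy=-4->C; (4,6):dx=-1,dy=-2->C; (5,6):dx=+5,dy=+2->C
Step 2: C = 13, D = 2, total pairs = 15.
Step 3: tau = (C - D)/(n(n-1)/2) = (13 - 2)/15 = 0.733333.
Step 4: Exact two-sided p-value (enumerate n! = 720 permutations of y under H0): p = 0.055556.
Step 5: alpha = 0.1. reject H0.

tau_b = 0.7333 (C=13, D=2), p = 0.055556, reject H0.


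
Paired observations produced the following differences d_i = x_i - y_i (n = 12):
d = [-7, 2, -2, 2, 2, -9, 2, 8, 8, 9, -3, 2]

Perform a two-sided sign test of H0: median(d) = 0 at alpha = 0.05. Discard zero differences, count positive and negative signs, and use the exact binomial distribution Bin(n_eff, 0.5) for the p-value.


Step 1: Discard zero differences. Original n = 12; n_eff = number of nonzero differences = 12.
Nonzero differences (with sign): -7, +2, -2, +2, +2, -9, +2, +8, +8, +9, -3, +2
Step 2: Count signs: positive = 8, negative = 4.
Step 3: Under H0: P(positive) = 0.5, so the number of positives S ~ Bin(12, 0.5).
Step 4: Two-sided exact p-value = sum of Bin(12,0.5) probabilities at or below the observed probability = 0.387695.
Step 5: alpha = 0.05. fail to reject H0.

n_eff = 12, pos = 8, neg = 4, p = 0.387695, fail to reject H0.


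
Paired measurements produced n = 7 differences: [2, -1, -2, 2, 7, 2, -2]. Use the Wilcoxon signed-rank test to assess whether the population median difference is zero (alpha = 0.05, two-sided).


Step 1: Drop any zero differences (none here) and take |d_i|.
|d| = [2, 1, 2, 2, 7, 2, 2]
Step 2: Midrank |d_i| (ties get averaged ranks).
ranks: |2|->4, |1|->1, |2|->4, |2|->4, |7|->7, |2|->4, |2|->4
Step 3: Attach original signs; sum ranks with positive sign and with negative sign.
W+ = 4 + 4 + 7 + 4 = 19
W- = 1 + 4 + 4 = 9
(Check: W+ + W- = 28 should equal n(n+1)/2 = 28.)
Step 4: Test statistic W = min(W+, W-) = 9.
Step 5: Ties in |d|, so use the tie-corrected normal approximation.
        E[W] = n(n+1)/4 = 7*8/4 = 14.
        Tie groups: |d|=2 (t=5); sum(t^3 - t) = 120.
        Var[W] = n(n+1)(2n+1)/24 - sum(t^3-t)/48 = 840/24 - 120/48 = 32.5.
        z = (W - E[W]) / sqrt(Var[W]) = (9 - 14) / 5.7009 = -0.8771.
        Two-sided p = 2*Phi(z) = 0.380455.
Step 6: alpha = 0.05. fail to reject H0.

W+ = 19, W- = 9, W = min = 9, p = 0.380455, fail to reject H0.


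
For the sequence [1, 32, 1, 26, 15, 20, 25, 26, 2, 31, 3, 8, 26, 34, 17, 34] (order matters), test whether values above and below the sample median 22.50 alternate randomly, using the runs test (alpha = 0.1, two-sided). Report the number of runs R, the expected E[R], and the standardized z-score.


Step 1: Compute median = 22.50; label A = above, B = below.
Labels in order: BABABBAABABBAABA  (n_A = 8, n_B = 8)
Step 2: Count runs R = 12.
Step 3: Under H0 (random ordering), E[R] = 2*n_A*n_B/(n_A+n_B) + 1 = 2*8*8/16 + 1 = 9.0000.
        Var[R] = 2*n_A*n_B*(2*n_A*n_B - n_A - n_B) / ((n_A+n_B)^2 * (n_A+n_B-1)) = 14336/3840 = 3.7333.
        SD[R] = 1.9322.
Step 4: Continuity-corrected z = (R - 0.5 - E[R]) / SD[R] = (12 - 0.5 - 9.0000) / 1.9322 = 1.2939.
Step 5: Two-sided p-value via normal approximation = 2*(1 - Phi(|z|)) = 0.195709.
Step 6: alpha = 0.1. fail to reject H0.

R = 12, z = 1.2939, p = 0.195709, fail to reject H0.


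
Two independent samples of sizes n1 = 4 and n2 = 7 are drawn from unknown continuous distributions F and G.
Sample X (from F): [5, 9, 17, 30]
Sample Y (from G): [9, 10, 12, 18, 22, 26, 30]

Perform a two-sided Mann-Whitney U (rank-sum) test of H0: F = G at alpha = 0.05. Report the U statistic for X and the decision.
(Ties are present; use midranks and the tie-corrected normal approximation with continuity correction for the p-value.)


Step 1: Combine and sort all 11 observations; assign midranks.
sorted (value, group): (5,X), (9,X), (9,Y), (10,Y), (12,Y), (17,X), (18,Y), (22,Y), (26,Y), (30,X), (30,Y)
ranks: 5->1, 9->2.5, 9->2.5, 10->4, 12->5, 17->6, 18->7, 22->8, 26->9, 30->10.5, 30->10.5
Step 2: Rank sum for X: R1 = 1 + 2.5 + 6 + 10.5 = 20.
Step 3: U_X = R1 - n1(n1+1)/2 = 20 - 4*5/2 = 20 - 10 = 10.
       U_Y = n1*n2 - U_X = 28 - 10 = 18.
Step 4: Ties are present, so use the tie-corrected normal approximation (with continuity correction) for the p-value.
Step 5: p-value = 0.506393; compare to alpha = 0.05. fail to reject H0.

U_X = 10, p = 0.506393, fail to reject H0 at alpha = 0.05.


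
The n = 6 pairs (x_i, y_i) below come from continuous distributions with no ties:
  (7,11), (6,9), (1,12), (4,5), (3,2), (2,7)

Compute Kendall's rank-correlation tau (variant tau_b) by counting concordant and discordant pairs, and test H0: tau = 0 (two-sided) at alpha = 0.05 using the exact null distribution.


Step 1: Enumerate the 15 unordered pairs (i,j) with i<j and classify each by sign(x_j-x_i) * sign(y_j-y_i).
  (1,2):dx=-1,dy=-2->C; (1,3):dx=-6,dy=+1->D; (1,4):dx=-3,dy=-6->C; (1,5):dx=-4,dy=-9->C
  (1,6):dx=-5,dy=-4->C; (2,3):dx=-5,dy=+3->D; (2,4):dx=-2,dy=-4->C; (2,5):dx=-3,dy=-7->C
  (2,6):dx=-4,dy=-2->C; (3,4):dx=+3,dy=-7->D; (3,5):dx=+2,dy=-10->D; (3,6):dx=+1,dy=-5->D
  (4,5):dx=-1,dy=-3->C; (4,6):dx=-2,dy=+2->D; (5,6):dx=-1,dy=+5->D
Step 2: C = 8, D = 7, total pairs = 15.
Step 3: tau = (C - D)/(n(n-1)/2) = (8 - 7)/15 = 0.066667.
Step 4: Exact two-sided p-value (enumerate n! = 720 permutations of y under H0): p = 1.000000.
Step 5: alpha = 0.05. fail to reject H0.

tau_b = 0.0667 (C=8, D=7), p = 1.000000, fail to reject H0.


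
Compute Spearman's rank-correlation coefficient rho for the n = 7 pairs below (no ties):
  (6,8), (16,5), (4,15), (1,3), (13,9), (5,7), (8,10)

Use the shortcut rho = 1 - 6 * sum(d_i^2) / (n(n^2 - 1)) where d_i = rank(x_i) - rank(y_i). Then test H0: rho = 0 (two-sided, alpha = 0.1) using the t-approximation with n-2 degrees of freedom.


Step 1: Rank x and y separately (midranks; no ties here).
rank(x): 6->4, 16->7, 4->2, 1->1, 13->6, 5->3, 8->5
rank(y): 8->4, 5->2, 15->7, 3->1, 9->5, 7->3, 10->6
Step 2: d_i = R_x(i) - R_y(i); compute d_i^2.
  (4-4)^2=0, (7-2)^2=25, (2-7)^2=25, (1-1)^2=0, (6-5)^2=1, (3-3)^2=0, (5-6)^2=1
sum(d^2) = 52.
Step 3: rho = 1 - 6*52 / (7*(7^2 - 1)) = 1 - 312/336 = 0.071429.
Step 4: Under H0, t = rho * sqrt((n-2)/(1-rho^2)) = 0.1601 ~ t(5).
Step 5: Two-sided p-value from the t-distribution with 5 df = 0.879048.
Step 6: alpha = 0.1. fail to reject H0.

rho = 0.0714, p = 0.879048, fail to reject H0 at alpha = 0.1.


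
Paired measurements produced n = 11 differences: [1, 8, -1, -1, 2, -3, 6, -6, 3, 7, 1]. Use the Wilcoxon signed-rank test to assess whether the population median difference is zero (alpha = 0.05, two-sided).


Step 1: Drop any zero differences (none here) and take |d_i|.
|d| = [1, 8, 1, 1, 2, 3, 6, 6, 3, 7, 1]
Step 2: Midrank |d_i| (ties get averaged ranks).
ranks: |1|->2.5, |8|->11, |1|->2.5, |1|->2.5, |2|->5, |3|->6.5, |6|->8.5, |6|->8.5, |3|->6.5, |7|->10, |1|->2.5
Step 3: Attach original signs; sum ranks with positive sign and with negative sign.
W+ = 2.5 + 11 + 5 + 8.5 + 6.5 + 10 + 2.5 = 46
W- = 2.5 + 2.5 + 6.5 + 8.5 = 20
(Check: W+ + W- = 66 should equal n(n+1)/2 = 66.)
Step 4: Test statistic W = min(W+, W-) = 20.
Step 5: Ties in |d|, so use the tie-corrected normal approximation.
        E[W] = n(n+1)/4 = 11*12/4 = 33.
        Tie groups: |d|=1 (t=4), |d|=3 (t=2), |d|=6 (t=2); sum(t^3 - t) = 72.
        Var[W] = n(n+1)(2n+1)/24 - sum(t^3-t)/48 = 3036/24 - 72/48 = 125.
        z = (W - E[W]) / sqrt(Var[W]) = (20 - 33) / 11.1803 = -1.1628.
        Two-sided p = 2*Phi(z) = 0.244929.
Step 6: alpha = 0.05. fail to reject H0.

W+ = 46, W- = 20, W = min = 20, p = 0.244929, fail to reject H0.


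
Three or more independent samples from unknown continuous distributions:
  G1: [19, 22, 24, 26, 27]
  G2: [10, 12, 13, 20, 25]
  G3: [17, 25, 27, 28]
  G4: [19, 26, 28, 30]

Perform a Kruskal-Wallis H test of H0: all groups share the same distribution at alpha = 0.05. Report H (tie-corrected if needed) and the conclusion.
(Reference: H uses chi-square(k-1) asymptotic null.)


Step 1: Combine all N = 18 observations and assign midranks.
sorted (value, group, rank): (10,G2,1), (12,G2,2), (13,G2,3), (17,G3,4), (19,G1,5.5), (19,G4,5.5), (20,G2,7), (22,G1,8), (24,G1,9), (25,G2,10.5), (25,G3,10.5), (26,G1,12.5), (26,G4,12.5), (27,G1,14.5), (27,G3,14.5), (28,G3,16.5), (28,G4,16.5), (30,G4,18)
Step 2: Sum ranks within each group.
R_1 = 49.5 (n_1 = 5)
R_2 = 23.5 (n_2 = 5)
R_3 = 45.5 (n_3 = 4)
R_4 = 52.5 (n_4 = 4)
Step 3: H = 12/(N(N+1)) * sum(R_i^2/n_i) - 3(N+1)
     = 12/(18*19) * (49.5^2/5 + 23.5^2/5 + 45.5^2/4 + 52.5^2/4) - 3*19
     = 0.035088 * 1807.12 - 57
     = 6.407895.
Step 4: Ties present; correction factor C = 1 - 30/(18^3 - 18) = 0.994840. Corrected H = 6.407895 / 0.994840 = 6.441131.
Step 5: Under H0, H ~ chi^2(3); p-value = 0.092013.
Step 6: alpha = 0.05. fail to reject H0.

H = 6.4411, df = 3, p = 0.092013, fail to reject H0.


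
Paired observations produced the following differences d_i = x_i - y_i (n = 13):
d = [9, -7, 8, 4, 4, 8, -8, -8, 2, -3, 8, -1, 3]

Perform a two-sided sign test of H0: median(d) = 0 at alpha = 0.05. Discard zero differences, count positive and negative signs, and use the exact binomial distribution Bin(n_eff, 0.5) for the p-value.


Step 1: Discard zero differences. Original n = 13; n_eff = number of nonzero differences = 13.
Nonzero differences (with sign): +9, -7, +8, +4, +4, +8, -8, -8, +2, -3, +8, -1, +3
Step 2: Count signs: positive = 8, negative = 5.
Step 3: Under H0: P(positive) = 0.5, so the number of positives S ~ Bin(13, 0.5).
Step 4: Two-sided exact p-value = sum of Bin(13,0.5) probabilities at or below the observed probability = 0.581055.
Step 5: alpha = 0.05. fail to reject H0.

n_eff = 13, pos = 8, neg = 5, p = 0.581055, fail to reject H0.


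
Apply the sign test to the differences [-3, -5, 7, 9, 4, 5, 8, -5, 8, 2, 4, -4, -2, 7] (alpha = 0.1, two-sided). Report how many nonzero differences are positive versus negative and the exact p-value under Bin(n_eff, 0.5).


Step 1: Discard zero differences. Original n = 14; n_eff = number of nonzero differences = 14.
Nonzero differences (with sign): -3, -5, +7, +9, +4, +5, +8, -5, +8, +2, +4, -4, -2, +7
Step 2: Count signs: positive = 9, negative = 5.
Step 3: Under H0: P(positive) = 0.5, so the number of positives S ~ Bin(14, 0.5).
Step 4: Two-sided exact p-value = sum of Bin(14,0.5) probabilities at or below the observed probability = 0.423950.
Step 5: alpha = 0.1. fail to reject H0.

n_eff = 14, pos = 9, neg = 5, p = 0.423950, fail to reject H0.


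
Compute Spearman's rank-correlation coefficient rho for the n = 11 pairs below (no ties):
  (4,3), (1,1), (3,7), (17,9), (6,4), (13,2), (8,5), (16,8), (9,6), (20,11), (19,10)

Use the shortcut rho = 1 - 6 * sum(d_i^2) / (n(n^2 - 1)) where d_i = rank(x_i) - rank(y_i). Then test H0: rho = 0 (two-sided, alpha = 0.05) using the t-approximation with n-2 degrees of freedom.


Step 1: Rank x and y separately (midranks; no ties here).
rank(x): 4->3, 1->1, 3->2, 17->9, 6->4, 13->7, 8->5, 16->8, 9->6, 20->11, 19->10
rank(y): 3->3, 1->1, 7->7, 9->9, 4->4, 2->2, 5->5, 8->8, 6->6, 11->11, 10->10
Step 2: d_i = R_x(i) - R_y(i); compute d_i^2.
  (3-3)^2=0, (1-1)^2=0, (2-7)^2=25, (9-9)^2=0, (4-4)^2=0, (7-2)^2=25, (5-5)^2=0, (8-8)^2=0, (6-6)^2=0, (11-11)^2=0, (10-10)^2=0
sum(d^2) = 50.
Step 3: rho = 1 - 6*50 / (11*(11^2 - 1)) = 1 - 300/1320 = 0.772727.
Step 4: Under H0, t = rho * sqrt((n-2)/(1-rho^2)) = 3.6522 ~ t(9).
Step 5: Two-sided p-value from the t-distribution with 9 df = 0.005299.
Step 6: alpha = 0.05. reject H0.

rho = 0.7727, p = 0.005299, reject H0 at alpha = 0.05.


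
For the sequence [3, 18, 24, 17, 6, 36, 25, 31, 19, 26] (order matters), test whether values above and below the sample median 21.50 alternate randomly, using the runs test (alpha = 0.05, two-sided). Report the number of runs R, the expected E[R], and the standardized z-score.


Step 1: Compute median = 21.50; label A = above, B = below.
Labels in order: BBABBAAABA  (n_A = 5, n_B = 5)
Step 2: Count runs R = 6.
Step 3: Under H0 (random ordering), E[R] = 2*n_A*n_B/(n_A+n_B) + 1 = 2*5*5/10 + 1 = 6.0000.
        Var[R] = 2*n_A*n_B*(2*n_A*n_B - n_A - n_B) / ((n_A+n_B)^2 * (n_A+n_B-1)) = 2000/900 = 2.2222.
        SD[R] = 1.4907.
Step 4: R = E[R], so z = 0 with no continuity correction.
Step 5: Two-sided p-value via normal approximation = 2*(1 - Phi(|z|)) = 1.000000.
Step 6: alpha = 0.05. fail to reject H0.

R = 6, z = 0.0000, p = 1.000000, fail to reject H0.


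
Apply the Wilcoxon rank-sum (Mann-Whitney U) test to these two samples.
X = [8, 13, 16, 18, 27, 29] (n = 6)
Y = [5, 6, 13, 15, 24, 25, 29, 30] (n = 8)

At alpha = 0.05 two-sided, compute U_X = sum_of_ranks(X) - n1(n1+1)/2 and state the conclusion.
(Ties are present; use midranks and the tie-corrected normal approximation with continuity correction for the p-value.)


Step 1: Combine and sort all 14 observations; assign midranks.
sorted (value, group): (5,Y), (6,Y), (8,X), (13,X), (13,Y), (15,Y), (16,X), (18,X), (24,Y), (25,Y), (27,X), (29,X), (29,Y), (30,Y)
ranks: 5->1, 6->2, 8->3, 13->4.5, 13->4.5, 15->6, 16->7, 18->8, 24->9, 25->10, 27->11, 29->12.5, 29->12.5, 30->14
Step 2: Rank sum for X: R1 = 3 + 4.5 + 7 + 8 + 11 + 12.5 = 46.
Step 3: U_X = R1 - n1(n1+1)/2 = 46 - 6*7/2 = 46 - 21 = 25.
       U_Y = n1*n2 - U_X = 48 - 25 = 23.
Step 4: Ties are present, so use the tie-corrected normal approximation (with continuity correction) for the p-value.
Step 5: p-value = 0.948419; compare to alpha = 0.05. fail to reject H0.

U_X = 25, p = 0.948419, fail to reject H0 at alpha = 0.05.


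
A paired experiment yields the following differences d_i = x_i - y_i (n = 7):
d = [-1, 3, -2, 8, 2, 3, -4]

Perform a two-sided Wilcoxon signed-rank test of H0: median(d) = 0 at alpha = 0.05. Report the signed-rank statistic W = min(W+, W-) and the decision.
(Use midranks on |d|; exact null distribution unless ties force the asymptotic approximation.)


Step 1: Drop any zero differences (none here) and take |d_i|.
|d| = [1, 3, 2, 8, 2, 3, 4]
Step 2: Midrank |d_i| (ties get averaged ranks).
ranks: |1|->1, |3|->4.5, |2|->2.5, |8|->7, |2|->2.5, |3|->4.5, |4|->6
Step 3: Attach original signs; sum ranks with positive sign and with negative sign.
W+ = 4.5 + 7 + 2.5 + 4.5 = 18.5
W- = 1 + 2.5 + 6 = 9.5
(Check: W+ + W- = 28 should equal n(n+1)/2 = 28.)
Step 4: Test statistic W = min(W+, W-) = 9.5.
Step 5: Ties in |d|, so use the tie-corrected normal approximation.
        E[W] = n(n+1)/4 = 7*8/4 = 14.
        Tie groups: |d|=2 (t=2), |d|=3 (t=2); sum(t^3 - t) = 12.
        Var[W] = n(n+1)(2n+1)/24 - sum(t^3-t)/48 = 840/24 - 12/48 = 34.75.
        z = (W - E[W]) / sqrt(Var[W]) = (9.5 - 14) / 5.8949 = -0.7634.
        Two-sided p = 2*Phi(z) = 0.445243.
Step 6: alpha = 0.05. fail to reject H0.

W+ = 18.5, W- = 9.5, W = min = 9.5, p = 0.445243, fail to reject H0.


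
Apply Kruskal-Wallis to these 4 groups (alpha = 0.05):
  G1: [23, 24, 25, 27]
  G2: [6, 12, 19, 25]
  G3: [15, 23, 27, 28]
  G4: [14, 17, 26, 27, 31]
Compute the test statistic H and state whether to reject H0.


Step 1: Combine all N = 17 observations and assign midranks.
sorted (value, group, rank): (6,G2,1), (12,G2,2), (14,G4,3), (15,G3,4), (17,G4,5), (19,G2,6), (23,G1,7.5), (23,G3,7.5), (24,G1,9), (25,G1,10.5), (25,G2,10.5), (26,G4,12), (27,G1,14), (27,G3,14), (27,G4,14), (28,G3,16), (31,G4,17)
Step 2: Sum ranks within each group.
R_1 = 41 (n_1 = 4)
R_2 = 19.5 (n_2 = 4)
R_3 = 41.5 (n_3 = 4)
R_4 = 51 (n_4 = 5)
Step 3: H = 12/(N(N+1)) * sum(R_i^2/n_i) - 3(N+1)
     = 12/(17*18) * (41^2/4 + 19.5^2/4 + 41.5^2/4 + 51^2/5) - 3*18
     = 0.039216 * 1466.08 - 54
     = 3.493137.
Step 4: Ties present; correction factor C = 1 - 36/(17^3 - 17) = 0.992647. Corrected H = 3.493137 / 0.992647 = 3.519012.
Step 5: Under H0, H ~ chi^2(3); p-value = 0.318305.
Step 6: alpha = 0.05. fail to reject H0.

H = 3.5190, df = 3, p = 0.318305, fail to reject H0.


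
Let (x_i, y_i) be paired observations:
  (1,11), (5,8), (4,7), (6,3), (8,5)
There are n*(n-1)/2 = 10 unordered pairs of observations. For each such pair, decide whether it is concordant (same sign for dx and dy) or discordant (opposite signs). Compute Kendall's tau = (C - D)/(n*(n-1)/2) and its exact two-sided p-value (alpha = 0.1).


Step 1: Enumerate the 10 unordered pairs (i,j) with i<j and classify each by sign(x_j-x_i) * sign(y_j-y_i).
  (1,2):dx=+4,dy=-3->D; (1,3):dx=+3,dy=-4->D; (1,4):dx=+5,dy=-8->D; (1,5):dx=+7,dy=-6->D
  (2,3):dx=-1,dy=-1->C; (2,4):dx=+1,dy=-5->D; (2,5):dx=+3,dy=-3->D; (3,4):dx=+2,dy=-4->D
  (3,5):dx=+4,dy=-2->D; (4,5):dx=+2,dy=+2->C
Step 2: C = 2, D = 8, total pairs = 10.
Step 3: tau = (C - D)/(n(n-1)/2) = (2 - 8)/10 = -0.600000.
Step 4: Exact two-sided p-value (enumerate n! = 120 permutations of y under H0): p = 0.233333.
Step 5: alpha = 0.1. fail to reject H0.

tau_b = -0.6000 (C=2, D=8), p = 0.233333, fail to reject H0.


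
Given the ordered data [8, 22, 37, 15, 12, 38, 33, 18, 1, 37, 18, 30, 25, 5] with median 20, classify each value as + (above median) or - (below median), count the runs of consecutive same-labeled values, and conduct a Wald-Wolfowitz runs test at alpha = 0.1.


Step 1: Compute median = 20; label A = above, B = below.
Labels in order: BAABBAABBABAAB  (n_A = 7, n_B = 7)
Step 2: Count runs R = 9.
Step 3: Under H0 (random ordering), E[R] = 2*n_A*n_B/(n_A+n_B) + 1 = 2*7*7/14 + 1 = 8.0000.
        Var[R] = 2*n_A*n_B*(2*n_A*n_B - n_A - n_B) / ((n_A+n_B)^2 * (n_A+n_B-1)) = 8232/2548 = 3.2308.
        SD[R] = 1.7974.
Step 4: Continuity-corrected z = (R - 0.5 - E[R]) / SD[R] = (9 - 0.5 - 8.0000) / 1.7974 = 0.2782.
Step 5: Two-sided p-value via normal approximation = 2*(1 - Phi(|z|)) = 0.780879.
Step 6: alpha = 0.1. fail to reject H0.

R = 9, z = 0.2782, p = 0.780879, fail to reject H0.


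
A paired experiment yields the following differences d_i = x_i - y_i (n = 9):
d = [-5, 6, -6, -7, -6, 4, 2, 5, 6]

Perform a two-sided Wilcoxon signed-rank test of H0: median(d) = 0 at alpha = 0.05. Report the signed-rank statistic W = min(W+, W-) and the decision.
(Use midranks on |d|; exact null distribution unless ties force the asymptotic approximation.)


Step 1: Drop any zero differences (none here) and take |d_i|.
|d| = [5, 6, 6, 7, 6, 4, 2, 5, 6]
Step 2: Midrank |d_i| (ties get averaged ranks).
ranks: |5|->3.5, |6|->6.5, |6|->6.5, |7|->9, |6|->6.5, |4|->2, |2|->1, |5|->3.5, |6|->6.5
Step 3: Attach original signs; sum ranks with positive sign and with negative sign.
W+ = 6.5 + 2 + 1 + 3.5 + 6.5 = 19.5
W- = 3.5 + 6.5 + 9 + 6.5 = 25.5
(Check: W+ + W- = 45 should equal n(n+1)/2 = 45.)
Step 4: Test statistic W = min(W+, W-) = 19.5.
Step 5: Ties in |d|, so use the tie-corrected normal approximation.
        E[W] = n(n+1)/4 = 9*10/4 = 22.5.
        Tie groups: |d|=5 (t=2), |d|=6 (t=4); sum(t^3 - t) = 66.
        Var[W] = n(n+1)(2n+1)/24 - sum(t^3-t)/48 = 1710/24 - 66/48 = 69.875.
        z = (W - E[W]) / sqrt(Var[W]) = (19.5 - 22.5) / 8.3591 = -0.3589.
        Two-sided p = 2*Phi(z) = 0.719678.
Step 6: alpha = 0.05. fail to reject H0.

W+ = 19.5, W- = 25.5, W = min = 19.5, p = 0.719678, fail to reject H0.


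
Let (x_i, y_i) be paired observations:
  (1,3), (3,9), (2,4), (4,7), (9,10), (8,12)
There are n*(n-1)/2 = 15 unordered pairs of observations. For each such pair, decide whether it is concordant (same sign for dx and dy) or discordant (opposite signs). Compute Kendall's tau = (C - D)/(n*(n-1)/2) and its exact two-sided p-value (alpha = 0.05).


Step 1: Enumerate the 15 unordered pairs (i,j) with i<j and classify each by sign(x_j-x_i) * sign(y_j-y_i).
  (1,2):dx=+2,dy=+6->C; (1,3):dx=+1,dy=+1->C; (1,4):dx=+3,dy=+4->C; (1,5):dx=+8,dy=+7->C
  (1,6):dx=+7,dy=+9->C; (2,3):dx=-1,dy=-5->C; (2,4):dx=+1,dy=-2->D; (2,5):dx=+6,dy=+1->C
  (2,6):dx=+5,dy=+3->C; (3,4):dx=+2,dy=+3->C; (3,5):dx=+7,dy=+6->C; (3,6):dx=+6,dy=+8->C
  (4,5):dx=+5,dy=+3->C; (4,6):dx=+4,dy=+5->C; (5,6):dx=-1,dy=+2->D
Step 2: C = 13, D = 2, total pairs = 15.
Step 3: tau = (C - D)/(n(n-1)/2) = (13 - 2)/15 = 0.733333.
Step 4: Exact two-sided p-value (enumerate n! = 720 permutations of y under H0): p = 0.055556.
Step 5: alpha = 0.05. fail to reject H0.

tau_b = 0.7333 (C=13, D=2), p = 0.055556, fail to reject H0.


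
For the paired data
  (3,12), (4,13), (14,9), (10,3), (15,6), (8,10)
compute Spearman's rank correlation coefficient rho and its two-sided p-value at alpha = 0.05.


Step 1: Rank x and y separately (midranks; no ties here).
rank(x): 3->1, 4->2, 14->5, 10->4, 15->6, 8->3
rank(y): 12->5, 13->6, 9->3, 3->1, 6->2, 10->4
Step 2: d_i = R_x(i) - R_y(i); compute d_i^2.
  (1-5)^2=16, (2-6)^2=16, (5-3)^2=4, (4-1)^2=9, (6-2)^2=16, (3-4)^2=1
sum(d^2) = 62.
Step 3: rho = 1 - 6*62 / (6*(6^2 - 1)) = 1 - 372/210 = -0.771429.
Step 4: Under H0, t = rho * sqrt((n-2)/(1-rho^2)) = -2.4247 ~ t(4).
Step 5: Two-sided p-value from the t-distribution with 4 df = 0.072397.
Step 6: alpha = 0.05. fail to reject H0.

rho = -0.7714, p = 0.072397, fail to reject H0 at alpha = 0.05.


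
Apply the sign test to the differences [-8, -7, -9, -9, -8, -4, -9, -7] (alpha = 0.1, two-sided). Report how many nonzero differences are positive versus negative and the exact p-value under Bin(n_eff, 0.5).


Step 1: Discard zero differences. Original n = 8; n_eff = number of nonzero differences = 8.
Nonzero differences (with sign): -8, -7, -9, -9, -8, -4, -9, -7
Step 2: Count signs: positive = 0, negative = 8.
Step 3: Under H0: P(positive) = 0.5, so the number of positives S ~ Bin(8, 0.5).
Step 4: Two-sided exact p-value = sum of Bin(8,0.5) probabilities at or below the observed probability = 0.007812.
Step 5: alpha = 0.1. reject H0.

n_eff = 8, pos = 0, neg = 8, p = 0.007812, reject H0.


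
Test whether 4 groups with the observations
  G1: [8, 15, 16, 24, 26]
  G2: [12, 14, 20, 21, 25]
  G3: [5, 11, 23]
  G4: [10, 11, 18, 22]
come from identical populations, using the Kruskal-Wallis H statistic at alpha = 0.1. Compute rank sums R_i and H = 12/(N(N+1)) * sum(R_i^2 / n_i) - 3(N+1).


Step 1: Combine all N = 17 observations and assign midranks.
sorted (value, group, rank): (5,G3,1), (8,G1,2), (10,G4,3), (11,G3,4.5), (11,G4,4.5), (12,G2,6), (14,G2,7), (15,G1,8), (16,G1,9), (18,G4,10), (20,G2,11), (21,G2,12), (22,G4,13), (23,G3,14), (24,G1,15), (25,G2,16), (26,G1,17)
Step 2: Sum ranks within each group.
R_1 = 51 (n_1 = 5)
R_2 = 52 (n_2 = 5)
R_3 = 19.5 (n_3 = 3)
R_4 = 30.5 (n_4 = 4)
Step 3: H = 12/(N(N+1)) * sum(R_i^2/n_i) - 3(N+1)
     = 12/(17*18) * (51^2/5 + 52^2/5 + 19.5^2/3 + 30.5^2/4) - 3*18
     = 0.039216 * 1420.31 - 54
     = 1.698529.
Step 4: Ties present; correction factor C = 1 - 6/(17^3 - 17) = 0.998775. Corrected H = 1.698529 / 0.998775 = 1.700613.
Step 5: Under H0, H ~ chi^2(3); p-value = 0.636797.
Step 6: alpha = 0.1. fail to reject H0.

H = 1.7006, df = 3, p = 0.636797, fail to reject H0.


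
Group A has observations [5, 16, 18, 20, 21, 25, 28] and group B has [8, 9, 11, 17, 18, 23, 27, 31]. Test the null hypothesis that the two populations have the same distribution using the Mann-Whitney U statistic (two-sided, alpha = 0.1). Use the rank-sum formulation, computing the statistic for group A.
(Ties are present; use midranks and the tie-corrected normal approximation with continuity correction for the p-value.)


Step 1: Combine and sort all 15 observations; assign midranks.
sorted (value, group): (5,X), (8,Y), (9,Y), (11,Y), (16,X), (17,Y), (18,X), (18,Y), (20,X), (21,X), (23,Y), (25,X), (27,Y), (28,X), (31,Y)
ranks: 5->1, 8->2, 9->3, 11->4, 16->5, 17->6, 18->7.5, 18->7.5, 20->9, 21->10, 23->11, 25->12, 27->13, 28->14, 31->15
Step 2: Rank sum for X: R1 = 1 + 5 + 7.5 + 9 + 10 + 12 + 14 = 58.5.
Step 3: U_X = R1 - n1(n1+1)/2 = 58.5 - 7*8/2 = 58.5 - 28 = 30.5.
       U_Y = n1*n2 - U_X = 56 - 30.5 = 25.5.
Step 4: Ties are present, so use the tie-corrected normal approximation (with continuity correction) for the p-value.
Step 5: p-value = 0.816801; compare to alpha = 0.1. fail to reject H0.

U_X = 30.5, p = 0.816801, fail to reject H0 at alpha = 0.1.


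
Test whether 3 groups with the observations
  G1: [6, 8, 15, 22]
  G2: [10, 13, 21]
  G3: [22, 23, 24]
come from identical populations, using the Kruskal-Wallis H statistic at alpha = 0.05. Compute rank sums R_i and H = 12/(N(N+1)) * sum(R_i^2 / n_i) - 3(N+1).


Step 1: Combine all N = 10 observations and assign midranks.
sorted (value, group, rank): (6,G1,1), (8,G1,2), (10,G2,3), (13,G2,4), (15,G1,5), (21,G2,6), (22,G1,7.5), (22,G3,7.5), (23,G3,9), (24,G3,10)
Step 2: Sum ranks within each group.
R_1 = 15.5 (n_1 = 4)
R_2 = 13 (n_2 = 3)
R_3 = 26.5 (n_3 = 3)
Step 3: H = 12/(N(N+1)) * sum(R_i^2/n_i) - 3(N+1)
     = 12/(10*11) * (15.5^2/4 + 13^2/3 + 26.5^2/3) - 3*11
     = 0.109091 * 350.479 - 33
     = 5.234091.
Step 4: Ties present; correction factor C = 1 - 6/(10^3 - 10) = 0.993939. Corrected H = 5.234091 / 0.993939 = 5.266006.
Step 5: Under H0, H ~ chi^2(2); p-value = 0.071862.
Step 6: alpha = 0.05. fail to reject H0.

H = 5.2660, df = 2, p = 0.071862, fail to reject H0.


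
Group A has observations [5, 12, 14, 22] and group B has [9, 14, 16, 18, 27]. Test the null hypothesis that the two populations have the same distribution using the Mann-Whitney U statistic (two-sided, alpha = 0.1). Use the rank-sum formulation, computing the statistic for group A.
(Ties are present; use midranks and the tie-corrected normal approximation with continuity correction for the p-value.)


Step 1: Combine and sort all 9 observations; assign midranks.
sorted (value, group): (5,X), (9,Y), (12,X), (14,X), (14,Y), (16,Y), (18,Y), (22,X), (27,Y)
ranks: 5->1, 9->2, 12->3, 14->4.5, 14->4.5, 16->6, 18->7, 22->8, 27->9
Step 2: Rank sum for X: R1 = 1 + 3 + 4.5 + 8 = 16.5.
Step 3: U_X = R1 - n1(n1+1)/2 = 16.5 - 4*5/2 = 16.5 - 10 = 6.5.
       U_Y = n1*n2 - U_X = 20 - 6.5 = 13.5.
Step 4: Ties are present, so use the tie-corrected normal approximation (with continuity correction) for the p-value.
Step 5: p-value = 0.460558; compare to alpha = 0.1. fail to reject H0.

U_X = 6.5, p = 0.460558, fail to reject H0 at alpha = 0.1.


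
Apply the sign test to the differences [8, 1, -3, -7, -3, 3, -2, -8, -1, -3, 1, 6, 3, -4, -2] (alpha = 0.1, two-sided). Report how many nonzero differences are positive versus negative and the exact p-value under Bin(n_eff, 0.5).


Step 1: Discard zero differences. Original n = 15; n_eff = number of nonzero differences = 15.
Nonzero differences (with sign): +8, +1, -3, -7, -3, +3, -2, -8, -1, -3, +1, +6, +3, -4, -2
Step 2: Count signs: positive = 6, negative = 9.
Step 3: Under H0: P(positive) = 0.5, so the number of positives S ~ Bin(15, 0.5).
Step 4: Two-sided exact p-value = sum of Bin(15,0.5) probabilities at or below the observed probability = 0.607239.
Step 5: alpha = 0.1. fail to reject H0.

n_eff = 15, pos = 6, neg = 9, p = 0.607239, fail to reject H0.


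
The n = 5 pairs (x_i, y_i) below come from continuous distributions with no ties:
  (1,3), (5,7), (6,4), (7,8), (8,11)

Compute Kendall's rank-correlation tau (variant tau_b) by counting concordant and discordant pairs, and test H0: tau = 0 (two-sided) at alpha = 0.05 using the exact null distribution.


Step 1: Enumerate the 10 unordered pairs (i,j) with i<j and classify each by sign(x_j-x_i) * sign(y_j-y_i).
  (1,2):dx=+4,dy=+4->C; (1,3):dx=+5,dy=+1->C; (1,4):dx=+6,dy=+5->C; (1,5):dx=+7,dy=+8->C
  (2,3):dx=+1,dy=-3->D; (2,4):dx=+2,dy=+1->C; (2,5):dx=+3,dy=+4->C; (3,4):dx=+1,dy=+4->C
  (3,5):dx=+2,dy=+7->C; (4,5):dx=+1,dy=+3->C
Step 2: C = 9, D = 1, total pairs = 10.
Step 3: tau = (C - D)/(n(n-1)/2) = (9 - 1)/10 = 0.800000.
Step 4: Exact two-sided p-value (enumerate n! = 120 permutations of y under H0): p = 0.083333.
Step 5: alpha = 0.05. fail to reject H0.

tau_b = 0.8000 (C=9, D=1), p = 0.083333, fail to reject H0.


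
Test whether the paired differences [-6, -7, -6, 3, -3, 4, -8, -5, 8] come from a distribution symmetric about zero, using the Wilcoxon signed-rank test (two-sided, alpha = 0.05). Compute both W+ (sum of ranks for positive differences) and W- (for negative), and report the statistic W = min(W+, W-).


Step 1: Drop any zero differences (none here) and take |d_i|.
|d| = [6, 7, 6, 3, 3, 4, 8, 5, 8]
Step 2: Midrank |d_i| (ties get averaged ranks).
ranks: |6|->5.5, |7|->7, |6|->5.5, |3|->1.5, |3|->1.5, |4|->3, |8|->8.5, |5|->4, |8|->8.5
Step 3: Attach original signs; sum ranks with positive sign and with negative sign.
W+ = 1.5 + 3 + 8.5 = 13
W- = 5.5 + 7 + 5.5 + 1.5 + 8.5 + 4 = 32
(Check: W+ + W- = 45 should equal n(n+1)/2 = 45.)
Step 4: Test statistic W = min(W+, W-) = 13.
Step 5: Ties in |d|, so use the tie-corrected normal approximation.
        E[W] = n(n+1)/4 = 9*10/4 = 22.5.
        Tie groups: |d|=3 (t=2), |d|=6 (t=2), |d|=8 (t=2); sum(t^3 - t) = 18.
        Var[W] = n(n+1)(2n+1)/24 - sum(t^3-t)/48 = 1710/24 - 18/48 = 70.875.
        z = (W - E[W]) / sqrt(Var[W]) = (13 - 22.5) / 8.4187 = -1.1284.
        Two-sided p = 2*Phi(z) = 0.259136.
Step 6: alpha = 0.05. fail to reject H0.

W+ = 13, W- = 32, W = min = 13, p = 0.259136, fail to reject H0.


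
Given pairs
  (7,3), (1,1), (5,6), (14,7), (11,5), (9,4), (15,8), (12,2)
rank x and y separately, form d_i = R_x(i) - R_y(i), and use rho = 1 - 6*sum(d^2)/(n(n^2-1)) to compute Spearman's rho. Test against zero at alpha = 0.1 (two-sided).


Step 1: Rank x and y separately (midranks; no ties here).
rank(x): 7->3, 1->1, 5->2, 14->7, 11->5, 9->4, 15->8, 12->6
rank(y): 3->3, 1->1, 6->6, 7->7, 5->5, 4->4, 8->8, 2->2
Step 2: d_i = R_x(i) - R_y(i); compute d_i^2.
  (3-3)^2=0, (1-1)^2=0, (2-6)^2=16, (7-7)^2=0, (5-5)^2=0, (4-4)^2=0, (8-8)^2=0, (6-2)^2=16
sum(d^2) = 32.
Step 3: rho = 1 - 6*32 / (8*(8^2 - 1)) = 1 - 192/504 = 0.619048.
Step 4: Under H0, t = rho * sqrt((n-2)/(1-rho^2)) = 1.9308 ~ t(6).
Step 5: Two-sided p-value from the t-distribution with 6 df = 0.101733.
Step 6: alpha = 0.1. fail to reject H0.

rho = 0.6190, p = 0.101733, fail to reject H0 at alpha = 0.1.


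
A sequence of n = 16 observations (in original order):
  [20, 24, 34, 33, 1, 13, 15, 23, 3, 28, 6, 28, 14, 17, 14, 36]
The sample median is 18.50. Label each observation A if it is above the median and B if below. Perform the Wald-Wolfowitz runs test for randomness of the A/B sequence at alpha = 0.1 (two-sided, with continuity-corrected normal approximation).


Step 1: Compute median = 18.50; label A = above, B = below.
Labels in order: AAAABBBABABABBBA  (n_A = 8, n_B = 8)
Step 2: Count runs R = 9.
Step 3: Under H0 (random ordering), E[R] = 2*n_A*n_B/(n_A+n_B) + 1 = 2*8*8/16 + 1 = 9.0000.
        Var[R] = 2*n_A*n_B*(2*n_A*n_B - n_A - n_B) / ((n_A+n_B)^2 * (n_A+n_B-1)) = 14336/3840 = 3.7333.
        SD[R] = 1.9322.
Step 4: R = E[R], so z = 0 with no continuity correction.
Step 5: Two-sided p-value via normal approximation = 2*(1 - Phi(|z|)) = 1.000000.
Step 6: alpha = 0.1. fail to reject H0.

R = 9, z = 0.0000, p = 1.000000, fail to reject H0.


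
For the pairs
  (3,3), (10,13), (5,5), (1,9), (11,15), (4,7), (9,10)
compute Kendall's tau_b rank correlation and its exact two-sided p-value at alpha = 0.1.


Step 1: Enumerate the 21 unordered pairs (i,j) with i<j and classify each by sign(x_j-x_i) * sign(y_j-y_i).
  (1,2):dx=+7,dy=+10->C; (1,3):dx=+2,dy=+2->C; (1,4):dx=-2,dy=+6->D; (1,5):dx=+8,dy=+12->C
  (1,6):dx=+1,dy=+4->C; (1,7):dx=+6,dy=+7->C; (2,3):dx=-5,dy=-8->C; (2,4):dx=-9,dy=-4->C
  (2,5):dx=+1,dy=+2->C; (2,6):dx=-6,dy=-6->C; (2,7):dx=-1,dy=-3->C; (3,4):dx=-4,dy=+4->D
  (3,5):dx=+6,dy=+10->C; (3,6):dx=-1,dy=+2->D; (3,7):dx=+4,dy=+5->C; (4,5):dx=+10,dy=+6->C
  (4,6):dx=+3,dy=-2->D; (4,7):dx=+8,dy=+1->C; (5,6):dx=-7,dy=-8->C; (5,7):dx=-2,dy=-5->C
  (6,7):dx=+5,dy=+3->C
Step 2: C = 17, D = 4, total pairs = 21.
Step 3: tau = (C - D)/(n(n-1)/2) = (17 - 4)/21 = 0.619048.
Step 4: Exact two-sided p-value (enumerate n! = 5040 permutations of y under H0): p = 0.069048.
Step 5: alpha = 0.1. reject H0.

tau_b = 0.6190 (C=17, D=4), p = 0.069048, reject H0.
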